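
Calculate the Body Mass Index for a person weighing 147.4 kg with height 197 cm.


BMI = weight / height^2
height = 197 cm = 1.97 m
BMI = 147.4 / 1.97^2
BMI = 37.98 kg/m^2


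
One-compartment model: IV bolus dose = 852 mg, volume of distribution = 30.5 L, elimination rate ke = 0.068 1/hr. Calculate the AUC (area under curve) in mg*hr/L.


C0 = Dose/Vd = 852/30.5 = 27.9344 mg/L
AUC = C0/ke = 27.9344/0.068
AUC = 410.8 mg*hr/L


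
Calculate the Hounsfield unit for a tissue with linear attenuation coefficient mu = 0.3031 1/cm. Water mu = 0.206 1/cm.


HU = ((mu_tissue - mu_water) / mu_water) * 1000
HU = ((0.3031 - 0.206) / 0.206) * 1000
HU = 471.4


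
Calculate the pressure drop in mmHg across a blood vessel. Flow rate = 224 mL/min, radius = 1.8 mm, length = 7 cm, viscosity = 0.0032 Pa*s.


dP = 8*mu*L*Q / (pi*r^4)
Q = 224 mL/min = 3.73333e-06 m^3/s
dP = 202.859 Pa = 202.859 / 133.322 mmHg = 1.522 mmHg


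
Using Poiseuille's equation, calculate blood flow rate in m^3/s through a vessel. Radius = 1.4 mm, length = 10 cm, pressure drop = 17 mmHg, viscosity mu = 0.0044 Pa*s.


Q = pi*r^4*dP / (8*mu*L)
r = 0.0014 m, L = 0.1 m
dP = 17 mmHg = 2266.474 Pa
Q = 7.7709e-06 m^3/s


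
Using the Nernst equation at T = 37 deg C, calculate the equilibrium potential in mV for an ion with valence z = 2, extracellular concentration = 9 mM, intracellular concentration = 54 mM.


E = (RT/(zF)) * ln(C_out/C_in)
T = 37 + 273.15 = 310.15 K
E = (8.314 * 310.15 / (2 * 96485)) * ln(9/54)
E = -23.94 mV


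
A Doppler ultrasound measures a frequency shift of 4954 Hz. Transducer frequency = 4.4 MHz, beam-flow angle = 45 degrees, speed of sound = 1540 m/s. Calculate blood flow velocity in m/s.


v = fd * c / (2 * f0 * cos(theta))
v = 4954 * 1540 / (2 * 4.4000e+06 * cos(45))
v = 1.226 m/s


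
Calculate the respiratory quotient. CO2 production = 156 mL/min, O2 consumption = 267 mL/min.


RQ = VCO2 / VO2
RQ = 156 / 267
RQ = 0.5843


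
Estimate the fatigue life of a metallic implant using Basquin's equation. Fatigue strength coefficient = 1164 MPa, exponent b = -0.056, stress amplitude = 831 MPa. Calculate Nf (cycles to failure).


sigma_a = sigma_f' * (2Nf)^b
2Nf = (sigma_a/sigma_f')^(1/b)
2Nf = (831/1164)^(1/-0.056)
2Nf = 410.60837
Nf = 205.3


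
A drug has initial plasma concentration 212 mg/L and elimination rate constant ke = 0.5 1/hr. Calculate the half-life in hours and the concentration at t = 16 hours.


t_half = ln(2) / ke = 0.693147 / 0.5 = 1.386 hr
C(t) = C0 * exp(-ke*t) = 212 * exp(-0.5*16)
C(16) = 0.07112 mg/L


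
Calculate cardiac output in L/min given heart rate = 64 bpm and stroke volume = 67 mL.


CO = HR * SV
CO = 64 * 67 / 1000
CO = 4.288 L/min


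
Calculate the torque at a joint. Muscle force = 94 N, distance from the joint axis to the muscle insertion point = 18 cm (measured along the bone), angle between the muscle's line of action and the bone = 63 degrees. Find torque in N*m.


Torque = F * d * sin(theta)   (moment arm = d*sin(theta))
d = 18 cm = 0.18 m
Torque = 94 * 0.18 * sin(63)
Torque = 15.08 N*m


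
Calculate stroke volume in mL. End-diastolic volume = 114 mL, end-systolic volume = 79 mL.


SV = EDV - ESV
SV = 114 - 79
SV = 35 mL


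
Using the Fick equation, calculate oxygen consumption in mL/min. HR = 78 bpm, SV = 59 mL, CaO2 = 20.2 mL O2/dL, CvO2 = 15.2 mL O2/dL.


CO = HR*SV = 78*59/1000 = 4.602 L/min
a-v O2 diff = 20.2 - 15.2 = 5 mL/dL
VO2 = CO * (CaO2-CvO2) * 10 dL/L
VO2 = 4.602 * 5 * 10
VO2 = 230.1 mL/min


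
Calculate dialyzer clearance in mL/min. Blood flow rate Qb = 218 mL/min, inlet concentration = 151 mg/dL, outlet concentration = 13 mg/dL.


K = Qb * (Cb_in - Cb_out) / Cb_in
K = 218 * (151 - 13) / 151
K = 199.2 mL/min


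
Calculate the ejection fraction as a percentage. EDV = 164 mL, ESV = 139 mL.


SV = EDV - ESV = 164 - 139 = 25 mL
EF = SV/EDV * 100 = 25/164 * 100
EF = 15.24%


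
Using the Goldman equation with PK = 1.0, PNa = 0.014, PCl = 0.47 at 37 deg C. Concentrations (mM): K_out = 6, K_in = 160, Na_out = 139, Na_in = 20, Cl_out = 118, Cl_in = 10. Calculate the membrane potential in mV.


Vm = (RT/F)*ln((PK*Ko + PNa*Nao + PCl*Cli)/(PK*Ki + PNa*Nai + PCl*Clo))
Numer = 12.646, Denom = 215.74
Vm = -75.81 mV


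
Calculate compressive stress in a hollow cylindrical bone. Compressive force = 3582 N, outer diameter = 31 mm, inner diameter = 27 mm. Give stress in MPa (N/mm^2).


A = pi*(r_o^2 - r_i^2)
r_o = 15.5 mm, r_i = 13.5 mm
A = 182.212 mm^2
sigma = F/A = 3582 / 182.212
sigma = 19.66 MPa


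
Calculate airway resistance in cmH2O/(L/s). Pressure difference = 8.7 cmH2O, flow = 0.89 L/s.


R = dP / flow
R = 8.7 / 0.89
R = 9.775 cmH2O/(L/s)


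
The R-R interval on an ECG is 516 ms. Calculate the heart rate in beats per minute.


HR = 60 / RR_interval(s)
RR = 516 ms = 0.516 s
HR = 60 / 0.516 = 116.3 bpm


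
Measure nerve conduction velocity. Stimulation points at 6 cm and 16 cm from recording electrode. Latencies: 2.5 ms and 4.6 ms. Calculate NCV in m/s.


Distance = (16 - 6) / 100 = 0.1 m
dt = (4.6 - 2.5) / 1000 = 0.0021 s
NCV = dist / dt = 47.62 m/s


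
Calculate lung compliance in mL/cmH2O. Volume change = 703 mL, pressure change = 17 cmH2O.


C = dV / dP
C = 703 / 17
C = 41.35 mL/cmH2O


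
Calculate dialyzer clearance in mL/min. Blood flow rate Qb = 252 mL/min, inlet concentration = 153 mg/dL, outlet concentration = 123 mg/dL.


K = Qb * (Cb_in - Cb_out) / Cb_in
K = 252 * (153 - 123) / 153
K = 49.41 mL/min


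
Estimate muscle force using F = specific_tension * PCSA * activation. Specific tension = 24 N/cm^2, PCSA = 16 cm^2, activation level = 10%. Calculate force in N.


F = sigma * PCSA * activation
F = 24 * 16 * 0.1
F = 38.4 N


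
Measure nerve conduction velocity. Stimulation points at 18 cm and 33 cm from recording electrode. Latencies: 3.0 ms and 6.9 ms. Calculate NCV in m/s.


Distance = (33 - 18) / 100 = 0.15 m
dt = (6.9 - 3.0) / 1000 = 0.0039 s
NCV = dist / dt = 38.46 m/s


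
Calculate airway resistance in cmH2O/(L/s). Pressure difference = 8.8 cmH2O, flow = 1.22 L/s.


R = dP / flow
R = 8.8 / 1.22
R = 7.213 cmH2O/(L/s)


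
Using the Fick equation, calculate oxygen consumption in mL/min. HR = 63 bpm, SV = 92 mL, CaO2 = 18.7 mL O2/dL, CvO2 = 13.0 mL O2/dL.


CO = HR*SV = 63*92/1000 = 5.796 L/min
a-v O2 diff = 18.7 - 13.0 = 5.7 mL/dL
VO2 = CO * (CaO2-CvO2) * 10 dL/L
VO2 = 5.796 * 5.7 * 10
VO2 = 330.4 mL/min


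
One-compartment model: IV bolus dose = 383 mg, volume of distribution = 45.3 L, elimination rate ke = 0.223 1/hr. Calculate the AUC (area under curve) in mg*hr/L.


C0 = Dose/Vd = 383/45.3 = 8.45475 mg/L
AUC = C0/ke = 8.45475/0.223
AUC = 37.91 mg*hr/L


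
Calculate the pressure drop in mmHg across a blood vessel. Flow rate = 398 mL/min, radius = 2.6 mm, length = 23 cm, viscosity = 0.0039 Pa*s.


dP = 8*mu*L*Q / (pi*r^4)
Q = 398 mL/min = 6.63333e-06 m^3/s
dP = 331.567 Pa = 331.567 / 133.322 mmHg = 2.487 mmHg


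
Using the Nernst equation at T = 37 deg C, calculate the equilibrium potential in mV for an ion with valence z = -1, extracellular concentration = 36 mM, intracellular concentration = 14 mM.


E = (RT/(zF)) * ln(C_out/C_in)
T = 37 + 273.15 = 310.15 K
E = (8.314 * 310.15 / (-1 * 96485)) * ln(36/14)
E = -25.24 mV


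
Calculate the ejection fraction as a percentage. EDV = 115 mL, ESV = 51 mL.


SV = EDV - ESV = 115 - 51 = 64 mL
EF = SV/EDV * 100 = 64/115 * 100
EF = 55.65%


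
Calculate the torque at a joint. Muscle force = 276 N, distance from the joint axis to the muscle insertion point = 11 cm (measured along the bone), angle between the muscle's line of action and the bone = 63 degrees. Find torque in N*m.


Torque = F * d * sin(theta)   (moment arm = d*sin(theta))
d = 11 cm = 0.11 m
Torque = 276 * 0.11 * sin(63)
Torque = 27.05 N*m


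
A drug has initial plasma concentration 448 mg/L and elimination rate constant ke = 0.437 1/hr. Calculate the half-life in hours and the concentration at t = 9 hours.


t_half = ln(2) / ke = 0.693147 / 0.437 = 1.586 hr
C(t) = C0 * exp(-ke*t) = 448 * exp(-0.437*9)
C(9) = 8.774 mg/L


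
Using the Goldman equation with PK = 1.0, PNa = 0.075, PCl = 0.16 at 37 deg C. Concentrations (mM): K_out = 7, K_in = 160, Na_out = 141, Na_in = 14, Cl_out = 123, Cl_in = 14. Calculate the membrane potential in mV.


Vm = (RT/F)*ln((PK*Ko + PNa*Nao + PCl*Cli)/(PK*Ki + PNa*Nai + PCl*Clo))
Numer = 19.815, Denom = 180.73
Vm = -59.08 mV


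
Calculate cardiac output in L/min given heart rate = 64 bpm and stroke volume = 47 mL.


CO = HR * SV
CO = 64 * 47 / 1000
CO = 3.008 L/min


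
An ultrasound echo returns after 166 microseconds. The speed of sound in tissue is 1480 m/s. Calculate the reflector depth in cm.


depth = c * t / 2
t = 166 us = 1.6600e-04 s
depth = 1480 * 1.6600e-04 / 2
depth = 0.12284 m = 12.284 cm


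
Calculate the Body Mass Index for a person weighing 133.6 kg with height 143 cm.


BMI = weight / height^2
height = 143 cm = 1.43 m
BMI = 133.6 / 1.43^2
BMI = 65.33 kg/m^2


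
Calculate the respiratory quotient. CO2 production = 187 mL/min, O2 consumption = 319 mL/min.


RQ = VCO2 / VO2
RQ = 187 / 319
RQ = 0.5862


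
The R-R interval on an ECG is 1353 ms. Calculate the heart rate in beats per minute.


HR = 60 / RR_interval(s)
RR = 1353 ms = 1.353 s
HR = 60 / 1.353 = 44.35 bpm


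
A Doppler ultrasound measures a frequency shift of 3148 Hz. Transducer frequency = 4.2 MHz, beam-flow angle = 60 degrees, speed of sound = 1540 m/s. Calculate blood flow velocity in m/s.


v = fd * c / (2 * f0 * cos(theta))
v = 3148 * 1540 / (2 * 4.2000e+06 * cos(60))
v = 1.154 m/s


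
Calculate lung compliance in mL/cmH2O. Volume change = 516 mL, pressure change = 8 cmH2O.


C = dV / dP
C = 516 / 8
C = 64.5 mL/cmH2O


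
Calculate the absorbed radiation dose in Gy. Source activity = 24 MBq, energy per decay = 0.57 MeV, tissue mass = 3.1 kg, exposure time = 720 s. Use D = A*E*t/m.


A = 24 MBq = 2.4000e+07 Bq
E = 0.57 MeV = 9.1314e-14 J
D = A*E*t/m = 2.4000e+07*9.1314e-14*720/3.1
D = 5.0900e-04 Gy


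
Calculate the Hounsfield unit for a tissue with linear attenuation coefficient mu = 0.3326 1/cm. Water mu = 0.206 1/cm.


HU = ((mu_tissue - mu_water) / mu_water) * 1000
HU = ((0.3326 - 0.206) / 0.206) * 1000
HU = 614.6


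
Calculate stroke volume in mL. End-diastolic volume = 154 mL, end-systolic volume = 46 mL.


SV = EDV - ESV
SV = 154 - 46
SV = 108 mL


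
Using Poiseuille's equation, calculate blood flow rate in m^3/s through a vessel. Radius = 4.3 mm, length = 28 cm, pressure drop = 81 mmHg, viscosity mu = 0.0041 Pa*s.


Q = pi*r^4*dP / (8*mu*L)
r = 0.0043 m, L = 0.28 m
dP = 81 mmHg = 10799.082 Pa
Q = 0.001263 m^3/s


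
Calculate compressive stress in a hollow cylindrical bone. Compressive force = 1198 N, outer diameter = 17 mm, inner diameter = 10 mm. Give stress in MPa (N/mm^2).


A = pi*(r_o^2 - r_i^2)
r_o = 8.5 mm, r_i = 5 mm
A = 148.44 mm^2
sigma = F/A = 1198 / 148.44
sigma = 8.071 MPa


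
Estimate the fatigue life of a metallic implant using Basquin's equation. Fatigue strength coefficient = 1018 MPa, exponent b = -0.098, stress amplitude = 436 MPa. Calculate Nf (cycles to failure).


sigma_a = sigma_f' * (2Nf)^b
2Nf = (sigma_a/sigma_f')^(1/b)
2Nf = (436/1018)^(1/-0.098)
2Nf = 5724.9046
Nf = 2862


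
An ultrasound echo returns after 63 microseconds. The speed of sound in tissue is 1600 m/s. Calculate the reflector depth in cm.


depth = c * t / 2
t = 63 us = 6.3000e-05 s
depth = 1600 * 6.3000e-05 / 2
depth = 0.0504 m = 5.04 cm


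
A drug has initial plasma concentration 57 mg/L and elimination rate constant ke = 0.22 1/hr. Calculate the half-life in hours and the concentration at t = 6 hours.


t_half = ln(2) / ke = 0.693147 / 0.22 = 3.151 hr
C(t) = C0 * exp(-ke*t) = 57 * exp(-0.22*6)
C(6) = 15.23 mg/L


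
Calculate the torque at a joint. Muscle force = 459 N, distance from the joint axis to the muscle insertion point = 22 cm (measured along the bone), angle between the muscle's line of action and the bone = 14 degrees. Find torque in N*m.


Torque = F * d * sin(theta)   (moment arm = d*sin(theta))
d = 22 cm = 0.22 m
Torque = 459 * 0.22 * sin(14)
Torque = 24.43 N*m


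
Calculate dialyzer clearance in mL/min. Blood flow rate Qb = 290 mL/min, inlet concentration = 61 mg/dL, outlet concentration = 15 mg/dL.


K = Qb * (Cb_in - Cb_out) / Cb_in
K = 290 * (61 - 15) / 61
K = 218.7 mL/min


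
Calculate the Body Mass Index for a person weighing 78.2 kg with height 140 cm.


BMI = weight / height^2
height = 140 cm = 1.4 m
BMI = 78.2 / 1.4^2
BMI = 39.9 kg/m^2


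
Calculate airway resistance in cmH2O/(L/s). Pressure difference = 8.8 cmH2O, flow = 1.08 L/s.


R = dP / flow
R = 8.8 / 1.08
R = 8.148 cmH2O/(L/s)


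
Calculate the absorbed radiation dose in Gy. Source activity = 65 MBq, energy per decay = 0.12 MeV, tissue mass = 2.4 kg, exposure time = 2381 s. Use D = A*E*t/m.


A = 65 MBq = 6.5000e+07 Bq
E = 0.12 MeV = 1.9224e-14 J
D = A*E*t/m = 6.5000e+07*1.9224e-14*2381/2.4
D = 0.00124 Gy


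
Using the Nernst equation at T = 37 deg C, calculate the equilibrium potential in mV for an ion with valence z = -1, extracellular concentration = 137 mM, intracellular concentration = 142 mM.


E = (RT/(zF)) * ln(C_out/C_in)
T = 37 + 273.15 = 310.15 K
E = (8.314 * 310.15 / (-1 * 96485)) * ln(137/142)
E = 0.958 mV


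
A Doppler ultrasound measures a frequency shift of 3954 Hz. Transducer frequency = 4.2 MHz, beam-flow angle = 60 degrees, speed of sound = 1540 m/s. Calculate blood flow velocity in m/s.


v = fd * c / (2 * f0 * cos(theta))
v = 3954 * 1540 / (2 * 4.2000e+06 * cos(60))
v = 1.45 m/s


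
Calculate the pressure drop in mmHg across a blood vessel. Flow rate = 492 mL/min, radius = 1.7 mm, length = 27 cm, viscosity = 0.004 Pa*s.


dP = 8*mu*L*Q / (pi*r^4)
Q = 492 mL/min = 8.2e-06 m^3/s
dP = 2700.11 Pa = 2700.11 / 133.322 mmHg = 20.25 mmHg


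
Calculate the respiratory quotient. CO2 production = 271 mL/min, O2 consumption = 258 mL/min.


RQ = VCO2 / VO2
RQ = 271 / 258
RQ = 1.05


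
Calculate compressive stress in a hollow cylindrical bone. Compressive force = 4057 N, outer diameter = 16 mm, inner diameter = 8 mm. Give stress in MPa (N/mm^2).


A = pi*(r_o^2 - r_i^2)
r_o = 8 mm, r_i = 4 mm
A = 150.796 mm^2
sigma = F/A = 4057 / 150.796
sigma = 26.9 MPa


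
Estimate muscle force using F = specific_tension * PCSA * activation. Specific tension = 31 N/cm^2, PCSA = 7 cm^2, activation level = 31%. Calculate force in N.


F = sigma * PCSA * activation
F = 31 * 7 * 0.31
F = 67.27 N


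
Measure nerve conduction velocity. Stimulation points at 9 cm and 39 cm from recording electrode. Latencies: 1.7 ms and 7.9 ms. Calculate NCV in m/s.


Distance = (39 - 9) / 100 = 0.3 m
dt = (7.9 - 1.7) / 1000 = 0.0062 s
NCV = dist / dt = 48.39 m/s


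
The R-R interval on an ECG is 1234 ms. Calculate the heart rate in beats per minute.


HR = 60 / RR_interval(s)
RR = 1234 ms = 1.234 s
HR = 60 / 1.234 = 48.62 bpm


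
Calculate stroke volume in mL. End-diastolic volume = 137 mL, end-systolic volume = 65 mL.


SV = EDV - ESV
SV = 137 - 65
SV = 72 mL


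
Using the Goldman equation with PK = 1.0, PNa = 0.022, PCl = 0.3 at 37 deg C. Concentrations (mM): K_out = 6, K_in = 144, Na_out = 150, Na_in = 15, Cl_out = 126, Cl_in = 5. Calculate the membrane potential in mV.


Vm = (RT/F)*ln((PK*Ko + PNa*Nao + PCl*Cli)/(PK*Ki + PNa*Nai + PCl*Clo))
Numer = 10.8, Denom = 182.13
Vm = -75.5 mV


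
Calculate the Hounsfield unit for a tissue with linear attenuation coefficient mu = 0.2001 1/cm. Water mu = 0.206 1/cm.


HU = ((mu_tissue - mu_water) / mu_water) * 1000
HU = ((0.2001 - 0.206) / 0.206) * 1000
HU = -28.64


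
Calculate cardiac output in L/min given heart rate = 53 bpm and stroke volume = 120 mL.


CO = HR * SV
CO = 53 * 120 / 1000
CO = 6.36 L/min


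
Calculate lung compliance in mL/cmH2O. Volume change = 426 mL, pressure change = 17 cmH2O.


C = dV / dP
C = 426 / 17
C = 25.06 mL/cmH2O


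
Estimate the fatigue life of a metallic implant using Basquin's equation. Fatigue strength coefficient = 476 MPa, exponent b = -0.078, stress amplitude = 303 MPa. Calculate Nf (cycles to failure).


sigma_a = sigma_f' * (2Nf)^b
2Nf = (sigma_a/sigma_f')^(1/b)
2Nf = (303/476)^(1/-0.078)
2Nf = 327.28585
Nf = 163.6


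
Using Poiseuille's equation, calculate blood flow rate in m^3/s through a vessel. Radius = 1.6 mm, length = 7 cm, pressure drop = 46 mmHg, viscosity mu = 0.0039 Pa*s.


Q = pi*r^4*dP / (8*mu*L)
r = 0.0016 m, L = 0.07 m
dP = 46 mmHg = 6132.812 Pa
Q = 5.7815e-05 m^3/s


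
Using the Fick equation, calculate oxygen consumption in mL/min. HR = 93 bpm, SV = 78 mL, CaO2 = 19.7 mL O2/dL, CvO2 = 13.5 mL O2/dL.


CO = HR*SV = 93*78/1000 = 7.254 L/min
a-v O2 diff = 19.7 - 13.5 = 6.2 mL/dL
VO2 = CO * (CaO2-CvO2) * 10 dL/L
VO2 = 7.254 * 6.2 * 10
VO2 = 449.7 mL/min


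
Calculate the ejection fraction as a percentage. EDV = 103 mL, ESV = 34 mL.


SV = EDV - ESV = 103 - 34 = 69 mL
EF = SV/EDV * 100 = 69/103 * 100
EF = 66.99%


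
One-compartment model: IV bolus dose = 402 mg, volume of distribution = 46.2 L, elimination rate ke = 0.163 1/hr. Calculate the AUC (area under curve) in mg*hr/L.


C0 = Dose/Vd = 402/46.2 = 8.7013 mg/L
AUC = C0/ke = 8.7013/0.163
AUC = 53.38 mg*hr/L


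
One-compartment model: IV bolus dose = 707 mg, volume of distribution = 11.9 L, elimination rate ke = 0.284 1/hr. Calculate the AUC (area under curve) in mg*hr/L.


C0 = Dose/Vd = 707/11.9 = 59.4118 mg/L
AUC = C0/ke = 59.4118/0.284
AUC = 209.2 mg*hr/L


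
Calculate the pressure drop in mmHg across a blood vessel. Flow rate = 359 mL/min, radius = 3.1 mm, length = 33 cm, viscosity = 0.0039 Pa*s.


dP = 8*mu*L*Q / (pi*r^4)
Q = 359 mL/min = 5.98333e-06 m^3/s
dP = 212.332 Pa = 212.332 / 133.322 mmHg = 1.593 mmHg


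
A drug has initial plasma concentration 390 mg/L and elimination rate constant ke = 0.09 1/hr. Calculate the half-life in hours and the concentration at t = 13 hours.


t_half = ln(2) / ke = 0.693147 / 0.09 = 7.702 hr
C(t) = C0 * exp(-ke*t) = 390 * exp(-0.09*13)
C(13) = 121 mg/L


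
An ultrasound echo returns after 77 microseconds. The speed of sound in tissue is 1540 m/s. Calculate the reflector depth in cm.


depth = c * t / 2
t = 77 us = 7.7000e-05 s
depth = 1540 * 7.7000e-05 / 2
depth = 0.05929 m = 5.929 cm


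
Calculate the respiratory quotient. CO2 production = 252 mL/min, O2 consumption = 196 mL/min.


RQ = VCO2 / VO2
RQ = 252 / 196
RQ = 1.286


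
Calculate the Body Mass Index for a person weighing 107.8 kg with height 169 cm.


BMI = weight / height^2
height = 169 cm = 1.69 m
BMI = 107.8 / 1.69^2
BMI = 37.74 kg/m^2


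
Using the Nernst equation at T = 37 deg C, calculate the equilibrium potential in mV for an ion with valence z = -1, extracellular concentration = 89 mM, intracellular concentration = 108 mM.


E = (RT/(zF)) * ln(C_out/C_in)
T = 37 + 273.15 = 310.15 K
E = (8.314 * 310.15 / (-1 * 96485)) * ln(89/108)
E = 5.171 mV


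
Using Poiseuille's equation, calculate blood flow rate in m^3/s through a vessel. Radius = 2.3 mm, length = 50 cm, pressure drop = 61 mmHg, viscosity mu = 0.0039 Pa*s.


Q = pi*r^4*dP / (8*mu*L)
r = 0.0023 m, L = 0.5 m
dP = 61 mmHg = 8132.642 Pa
Q = 4.5832e-05 m^3/s


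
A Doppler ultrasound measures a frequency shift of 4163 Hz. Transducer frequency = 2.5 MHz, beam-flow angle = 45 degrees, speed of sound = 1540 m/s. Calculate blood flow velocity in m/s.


v = fd * c / (2 * f0 * cos(theta))
v = 4163 * 1540 / (2 * 2.5000e+06 * cos(45))
v = 1.813 m/s


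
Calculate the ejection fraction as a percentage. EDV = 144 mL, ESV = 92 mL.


SV = EDV - ESV = 144 - 92 = 52 mL
EF = SV/EDV * 100 = 52/144 * 100
EF = 36.11%


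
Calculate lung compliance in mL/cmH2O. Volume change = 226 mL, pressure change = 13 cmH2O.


C = dV / dP
C = 226 / 13
C = 17.38 mL/cmH2O


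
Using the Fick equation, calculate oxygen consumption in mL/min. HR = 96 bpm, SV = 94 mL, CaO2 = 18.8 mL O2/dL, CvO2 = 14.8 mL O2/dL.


CO = HR*SV = 96*94/1000 = 9.024 L/min
a-v O2 diff = 18.8 - 14.8 = 4 mL/dL
VO2 = CO * (CaO2-CvO2) * 10 dL/L
VO2 = 9.024 * 4 * 10
VO2 = 361 mL/min


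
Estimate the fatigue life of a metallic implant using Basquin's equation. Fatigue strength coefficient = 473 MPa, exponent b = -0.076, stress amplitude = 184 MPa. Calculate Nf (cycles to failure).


sigma_a = sigma_f' * (2Nf)^b
2Nf = (sigma_a/sigma_f')^(1/b)
2Nf = (184/473)^(1/-0.076)
2Nf = 248488.8
Nf = 1.242e+05


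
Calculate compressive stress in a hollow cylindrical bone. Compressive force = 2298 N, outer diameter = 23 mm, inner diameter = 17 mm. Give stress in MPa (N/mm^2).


A = pi*(r_o^2 - r_i^2)
r_o = 11.5 mm, r_i = 8.5 mm
A = 188.496 mm^2
sigma = F/A = 2298 / 188.496
sigma = 12.19 MPa


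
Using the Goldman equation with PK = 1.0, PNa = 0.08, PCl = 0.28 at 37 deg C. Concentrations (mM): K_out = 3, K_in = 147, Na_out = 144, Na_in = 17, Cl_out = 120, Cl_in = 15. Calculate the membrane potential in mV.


Vm = (RT/F)*ln((PK*Ko + PNa*Nao + PCl*Cli)/(PK*Ki + PNa*Nai + PCl*Clo))
Numer = 18.72, Denom = 181.96
Vm = -60.78 mV


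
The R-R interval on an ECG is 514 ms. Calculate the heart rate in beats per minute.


HR = 60 / RR_interval(s)
RR = 514 ms = 0.514 s
HR = 60 / 0.514 = 116.7 bpm


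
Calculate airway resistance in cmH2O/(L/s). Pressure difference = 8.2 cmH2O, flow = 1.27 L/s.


R = dP / flow
R = 8.2 / 1.27
R = 6.457 cmH2O/(L/s)


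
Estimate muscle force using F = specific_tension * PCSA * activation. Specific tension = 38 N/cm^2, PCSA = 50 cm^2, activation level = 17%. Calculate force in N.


F = sigma * PCSA * activation
F = 38 * 50 * 0.17
F = 323 N


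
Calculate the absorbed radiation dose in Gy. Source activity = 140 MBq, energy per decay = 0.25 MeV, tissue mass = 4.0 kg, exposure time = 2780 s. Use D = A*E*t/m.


A = 140 MBq = 1.4000e+08 Bq
E = 0.25 MeV = 4.005e-14 J
D = A*E*t/m = 1.4000e+08*4.005e-14*2780/4.0
D = 0.003897 Gy


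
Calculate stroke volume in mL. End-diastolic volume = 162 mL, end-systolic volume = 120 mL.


SV = EDV - ESV
SV = 162 - 120
SV = 42 mL


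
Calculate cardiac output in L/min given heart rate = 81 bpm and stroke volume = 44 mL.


CO = HR * SV
CO = 81 * 44 / 1000
CO = 3.564 L/min


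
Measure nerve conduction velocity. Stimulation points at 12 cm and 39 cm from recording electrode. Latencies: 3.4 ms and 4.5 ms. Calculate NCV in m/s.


Distance = (39 - 12) / 100 = 0.27 m
dt = (4.5 - 3.4) / 1000 = 0.0011 s
NCV = dist / dt = 245.5 m/s


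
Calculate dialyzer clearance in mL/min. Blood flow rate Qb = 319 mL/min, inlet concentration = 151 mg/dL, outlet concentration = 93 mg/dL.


K = Qb * (Cb_in - Cb_out) / Cb_in
K = 319 * (151 - 93) / 151
K = 122.5 mL/min


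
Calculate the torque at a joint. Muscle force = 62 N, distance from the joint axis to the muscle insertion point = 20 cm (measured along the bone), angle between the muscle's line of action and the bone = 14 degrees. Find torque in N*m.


Torque = F * d * sin(theta)   (moment arm = d*sin(theta))
d = 20 cm = 0.2 m
Torque = 62 * 0.2 * sin(14)
Torque = 3 N*m


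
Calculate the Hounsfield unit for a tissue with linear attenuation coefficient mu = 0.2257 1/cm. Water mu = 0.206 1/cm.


HU = ((mu_tissue - mu_water) / mu_water) * 1000
HU = ((0.2257 - 0.206) / 0.206) * 1000
HU = 95.63


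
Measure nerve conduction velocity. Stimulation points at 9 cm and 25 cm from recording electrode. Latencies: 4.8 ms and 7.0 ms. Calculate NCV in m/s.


Distance = (25 - 9) / 100 = 0.16 m
dt = (7.0 - 4.8) / 1000 = 0.0022 s
NCV = dist / dt = 72.73 m/s


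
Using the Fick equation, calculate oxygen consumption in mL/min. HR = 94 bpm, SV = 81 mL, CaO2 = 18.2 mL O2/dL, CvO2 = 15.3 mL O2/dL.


CO = HR*SV = 94*81/1000 = 7.614 L/min
a-v O2 diff = 18.2 - 15.3 = 2.9 mL/dL
VO2 = CO * (CaO2-CvO2) * 10 dL/L
VO2 = 7.614 * 2.9 * 10
VO2 = 220.8 mL/min


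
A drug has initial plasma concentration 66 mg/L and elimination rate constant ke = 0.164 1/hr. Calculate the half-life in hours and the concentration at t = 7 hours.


t_half = ln(2) / ke = 0.693147 / 0.164 = 4.227 hr
C(t) = C0 * exp(-ke*t) = 66 * exp(-0.164*7)
C(7) = 20.94 mg/L


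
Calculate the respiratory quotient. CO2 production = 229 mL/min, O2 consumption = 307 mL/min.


RQ = VCO2 / VO2
RQ = 229 / 307
RQ = 0.7459


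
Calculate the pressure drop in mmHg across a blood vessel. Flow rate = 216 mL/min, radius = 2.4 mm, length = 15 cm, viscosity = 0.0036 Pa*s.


dP = 8*mu*L*Q / (pi*r^4)
Q = 216 mL/min = 3.6e-06 m^3/s
dP = 149.208 Pa = 149.208 / 133.322 mmHg = 1.119 mmHg


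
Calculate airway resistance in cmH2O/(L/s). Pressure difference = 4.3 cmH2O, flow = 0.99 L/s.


R = dP / flow
R = 4.3 / 0.99
R = 4.343 cmH2O/(L/s)


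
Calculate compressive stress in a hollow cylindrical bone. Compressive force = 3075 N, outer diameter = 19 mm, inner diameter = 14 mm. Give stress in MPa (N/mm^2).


A = pi*(r_o^2 - r_i^2)
r_o = 9.5 mm, r_i = 7 mm
A = 129.591 mm^2
sigma = F/A = 3075 / 129.591
sigma = 23.73 MPa


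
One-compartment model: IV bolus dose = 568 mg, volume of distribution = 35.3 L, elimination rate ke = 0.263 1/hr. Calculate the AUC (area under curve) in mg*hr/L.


C0 = Dose/Vd = 568/35.3 = 16.0907 mg/L
AUC = C0/ke = 16.0907/0.263
AUC = 61.18 mg*hr/L


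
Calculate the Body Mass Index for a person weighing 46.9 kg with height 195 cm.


BMI = weight / height^2
height = 195 cm = 1.95 m
BMI = 46.9 / 1.95^2
BMI = 12.33 kg/m^2


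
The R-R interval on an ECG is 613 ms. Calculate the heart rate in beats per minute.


HR = 60 / RR_interval(s)
RR = 613 ms = 0.613 s
HR = 60 / 0.613 = 97.88 bpm


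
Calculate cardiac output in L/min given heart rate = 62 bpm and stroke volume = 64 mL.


CO = HR * SV
CO = 62 * 64 / 1000
CO = 3.968 L/min


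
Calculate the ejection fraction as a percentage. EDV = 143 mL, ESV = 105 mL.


SV = EDV - ESV = 143 - 105 = 38 mL
EF = SV/EDV * 100 = 38/143 * 100
EF = 26.57%


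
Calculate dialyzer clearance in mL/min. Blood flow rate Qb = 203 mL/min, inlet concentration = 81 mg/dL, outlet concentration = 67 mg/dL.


K = Qb * (Cb_in - Cb_out) / Cb_in
K = 203 * (81 - 67) / 81
K = 35.09 mL/min


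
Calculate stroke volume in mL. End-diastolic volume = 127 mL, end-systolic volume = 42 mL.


SV = EDV - ESV
SV = 127 - 42
SV = 85 mL


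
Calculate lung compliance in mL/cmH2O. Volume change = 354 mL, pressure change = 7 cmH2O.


C = dV / dP
C = 354 / 7
C = 50.57 mL/cmH2O


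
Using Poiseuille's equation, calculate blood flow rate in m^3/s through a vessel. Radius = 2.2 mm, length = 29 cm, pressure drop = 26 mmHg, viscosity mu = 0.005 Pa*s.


Q = pi*r^4*dP / (8*mu*L)
r = 0.0022 m, L = 0.29 m
dP = 26 mmHg = 3466.372 Pa
Q = 2.1992e-05 m^3/s


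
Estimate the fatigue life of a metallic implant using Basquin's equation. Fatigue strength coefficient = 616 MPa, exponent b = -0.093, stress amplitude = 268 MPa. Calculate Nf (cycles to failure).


sigma_a = sigma_f' * (2Nf)^b
2Nf = (sigma_a/sigma_f')^(1/b)
2Nf = (268/616)^(1/-0.093)
2Nf = 7700.4348
Nf = 3850


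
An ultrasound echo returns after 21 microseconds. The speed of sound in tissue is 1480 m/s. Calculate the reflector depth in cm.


depth = c * t / 2
t = 21 us = 2.1000e-05 s
depth = 1480 * 2.1000e-05 / 2
depth = 0.01554 m = 1.554 cm


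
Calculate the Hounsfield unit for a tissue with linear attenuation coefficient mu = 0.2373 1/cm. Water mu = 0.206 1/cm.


HU = ((mu_tissue - mu_water) / mu_water) * 1000
HU = ((0.2373 - 0.206) / 0.206) * 1000
HU = 151.9


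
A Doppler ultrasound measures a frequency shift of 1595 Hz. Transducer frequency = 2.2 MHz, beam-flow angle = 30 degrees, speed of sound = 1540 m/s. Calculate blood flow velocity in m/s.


v = fd * c / (2 * f0 * cos(theta))
v = 1595 * 1540 / (2 * 2.2000e+06 * cos(30))
v = 0.6446 m/s


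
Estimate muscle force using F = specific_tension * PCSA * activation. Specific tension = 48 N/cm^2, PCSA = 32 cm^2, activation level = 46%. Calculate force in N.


F = sigma * PCSA * activation
F = 48 * 32 * 0.46
F = 706.6 N


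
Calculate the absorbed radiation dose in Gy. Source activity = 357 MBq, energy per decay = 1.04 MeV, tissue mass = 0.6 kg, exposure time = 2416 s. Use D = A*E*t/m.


A = 357 MBq = 3.5700e+08 Bq
E = 1.04 MeV = 1.66608e-13 J
D = A*E*t/m = 3.5700e+08*1.66608e-13*2416/0.6
D = 0.2395 Gy


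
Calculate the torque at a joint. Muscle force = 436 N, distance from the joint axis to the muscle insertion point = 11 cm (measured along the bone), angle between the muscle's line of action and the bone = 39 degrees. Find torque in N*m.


Torque = F * d * sin(theta)   (moment arm = d*sin(theta))
d = 11 cm = 0.11 m
Torque = 436 * 0.11 * sin(39)
Torque = 30.18 N*m


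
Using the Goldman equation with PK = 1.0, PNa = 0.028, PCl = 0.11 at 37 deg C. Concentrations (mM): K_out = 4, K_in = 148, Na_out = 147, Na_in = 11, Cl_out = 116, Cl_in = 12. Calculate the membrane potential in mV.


Vm = (RT/F)*ln((PK*Ko + PNa*Nao + PCl*Cli)/(PK*Ki + PNa*Nai + PCl*Clo))
Numer = 9.436, Denom = 161.068
Vm = -75.83 mV


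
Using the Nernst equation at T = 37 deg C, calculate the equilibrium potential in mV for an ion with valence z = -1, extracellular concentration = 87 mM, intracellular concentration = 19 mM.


E = (RT/(zF)) * ln(C_out/C_in)
T = 37 + 273.15 = 310.15 K
E = (8.314 * 310.15 / (-1 * 96485)) * ln(87/19)
E = -40.66 mV


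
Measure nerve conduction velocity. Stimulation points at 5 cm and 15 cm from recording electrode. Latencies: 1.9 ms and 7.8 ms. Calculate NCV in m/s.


Distance = (15 - 5) / 100 = 0.1 m
dt = (7.8 - 1.9) / 1000 = 0.0059 s
NCV = dist / dt = 16.95 m/s


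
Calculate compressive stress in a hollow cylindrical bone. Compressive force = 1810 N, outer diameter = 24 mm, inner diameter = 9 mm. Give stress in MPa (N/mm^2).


A = pi*(r_o^2 - r_i^2)
r_o = 12 mm, r_i = 4.5 mm
A = 388.772 mm^2
sigma = F/A = 1810 / 388.772
sigma = 4.656 MPa


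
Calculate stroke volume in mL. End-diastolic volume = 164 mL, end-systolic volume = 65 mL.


SV = EDV - ESV
SV = 164 - 65
SV = 99 mL


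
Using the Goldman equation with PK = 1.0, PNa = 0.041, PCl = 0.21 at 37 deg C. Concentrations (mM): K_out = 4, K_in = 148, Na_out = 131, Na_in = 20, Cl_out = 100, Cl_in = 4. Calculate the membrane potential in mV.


Vm = (RT/F)*ln((PK*Ko + PNa*Nao + PCl*Cli)/(PK*Ki + PNa*Nai + PCl*Clo))
Numer = 10.211, Denom = 169.82
Vm = -75.13 mV


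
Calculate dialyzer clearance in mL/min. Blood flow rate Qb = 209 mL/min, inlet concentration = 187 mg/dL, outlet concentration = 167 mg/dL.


K = Qb * (Cb_in - Cb_out) / Cb_in
K = 209 * (187 - 167) / 187
K = 22.35 mL/min


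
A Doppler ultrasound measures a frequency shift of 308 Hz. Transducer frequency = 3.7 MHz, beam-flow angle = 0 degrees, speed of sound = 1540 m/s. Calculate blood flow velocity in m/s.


v = fd * c / (2 * f0 * cos(theta))
v = 308 * 1540 / (2 * 3.7000e+06 * cos(0))
v = 0.0641 m/s


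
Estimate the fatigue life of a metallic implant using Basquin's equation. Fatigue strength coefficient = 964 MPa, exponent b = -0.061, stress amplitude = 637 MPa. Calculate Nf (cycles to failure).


sigma_a = sigma_f' * (2Nf)^b
2Nf = (sigma_a/sigma_f')^(1/b)
2Nf = (637/964)^(1/-0.061)
2Nf = 890.83392
Nf = 445.4


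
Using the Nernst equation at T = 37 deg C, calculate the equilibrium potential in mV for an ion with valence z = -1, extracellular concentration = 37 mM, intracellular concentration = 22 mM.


E = (RT/(zF)) * ln(C_out/C_in)
T = 37 + 273.15 = 310.15 K
E = (8.314 * 310.15 / (-1 * 96485)) * ln(37/22)
E = -13.89 mV


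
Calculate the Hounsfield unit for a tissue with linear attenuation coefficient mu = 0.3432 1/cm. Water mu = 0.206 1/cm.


HU = ((mu_tissue - mu_water) / mu_water) * 1000
HU = ((0.3432 - 0.206) / 0.206) * 1000
HU = 666


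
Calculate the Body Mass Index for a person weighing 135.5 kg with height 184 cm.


BMI = weight / height^2
height = 184 cm = 1.84 m
BMI = 135.5 / 1.84^2
BMI = 40.02 kg/m^2


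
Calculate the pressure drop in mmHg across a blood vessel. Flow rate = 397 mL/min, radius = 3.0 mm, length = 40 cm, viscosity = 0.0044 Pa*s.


dP = 8*mu*L*Q / (pi*r^4)
Q = 397 mL/min = 6.61667e-06 m^3/s
dP = 366.106 Pa = 366.106 / 133.322 mmHg = 2.746 mmHg


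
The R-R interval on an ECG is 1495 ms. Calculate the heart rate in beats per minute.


HR = 60 / RR_interval(s)
RR = 1495 ms = 1.495 s
HR = 60 / 1.495 = 40.13 bpm


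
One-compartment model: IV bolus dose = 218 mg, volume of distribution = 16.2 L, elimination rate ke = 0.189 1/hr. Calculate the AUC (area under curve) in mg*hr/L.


C0 = Dose/Vd = 218/16.2 = 13.4568 mg/L
AUC = C0/ke = 13.4568/0.189
AUC = 71.2 mg*hr/L


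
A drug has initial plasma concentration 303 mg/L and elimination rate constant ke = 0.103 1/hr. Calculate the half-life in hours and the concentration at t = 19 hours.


t_half = ln(2) / ke = 0.693147 / 0.103 = 6.73 hr
C(t) = C0 * exp(-ke*t) = 303 * exp(-0.103*19)
C(19) = 42.81 mg/L


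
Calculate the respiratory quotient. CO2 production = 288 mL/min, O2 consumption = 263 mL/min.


RQ = VCO2 / VO2
RQ = 288 / 263
RQ = 1.095


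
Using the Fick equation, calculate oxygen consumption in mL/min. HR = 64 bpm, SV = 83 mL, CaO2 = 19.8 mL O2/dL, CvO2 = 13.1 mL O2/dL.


CO = HR*SV = 64*83/1000 = 5.312 L/min
a-v O2 diff = 19.8 - 13.1 = 6.7 mL/dL
VO2 = CO * (CaO2-CvO2) * 10 dL/L
VO2 = 5.312 * 6.7 * 10
VO2 = 355.9 mL/min


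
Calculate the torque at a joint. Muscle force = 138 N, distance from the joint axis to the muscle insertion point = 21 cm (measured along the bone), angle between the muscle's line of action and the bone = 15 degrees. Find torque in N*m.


Torque = F * d * sin(theta)   (moment arm = d*sin(theta))
d = 21 cm = 0.21 m
Torque = 138 * 0.21 * sin(15)
Torque = 7.501 N*m


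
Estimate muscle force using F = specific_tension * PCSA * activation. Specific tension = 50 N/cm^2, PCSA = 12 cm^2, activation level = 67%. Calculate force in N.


F = sigma * PCSA * activation
F = 50 * 12 * 0.67
F = 402 N


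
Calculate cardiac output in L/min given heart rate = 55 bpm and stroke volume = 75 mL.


CO = HR * SV
CO = 55 * 75 / 1000
CO = 4.125 L/min


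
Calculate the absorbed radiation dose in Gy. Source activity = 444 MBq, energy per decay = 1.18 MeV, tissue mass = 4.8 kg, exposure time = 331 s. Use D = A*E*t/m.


A = 444 MBq = 4.4400e+08 Bq
E = 1.18 MeV = 1.89036e-13 J
D = A*E*t/m = 4.4400e+08*1.89036e-13*331/4.8
D = 0.005788 Gy


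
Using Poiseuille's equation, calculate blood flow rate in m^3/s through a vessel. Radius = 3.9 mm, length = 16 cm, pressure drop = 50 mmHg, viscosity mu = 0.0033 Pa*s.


Q = pi*r^4*dP / (8*mu*L)
r = 0.0039 m, L = 0.16 m
dP = 50 mmHg = 6666.1 Pa
Q = 0.001147 m^3/s


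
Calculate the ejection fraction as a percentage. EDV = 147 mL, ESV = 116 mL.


SV = EDV - ESV = 147 - 116 = 31 mL
EF = SV/EDV * 100 = 31/147 * 100
EF = 21.09%


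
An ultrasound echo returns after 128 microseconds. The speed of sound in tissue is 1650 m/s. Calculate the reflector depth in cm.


depth = c * t / 2
t = 128 us = 1.2800e-04 s
depth = 1650 * 1.2800e-04 / 2
depth = 0.1056 m = 10.56 cm


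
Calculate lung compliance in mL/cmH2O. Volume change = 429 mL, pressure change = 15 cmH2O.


C = dV / dP
C = 429 / 15
C = 28.6 mL/cmH2O


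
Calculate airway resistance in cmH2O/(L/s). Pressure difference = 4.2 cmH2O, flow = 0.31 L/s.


R = dP / flow
R = 4.2 / 0.31
R = 13.55 cmH2O/(L/s)


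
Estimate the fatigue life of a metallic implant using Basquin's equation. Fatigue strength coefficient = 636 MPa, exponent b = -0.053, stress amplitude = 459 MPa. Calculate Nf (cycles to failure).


sigma_a = sigma_f' * (2Nf)^b
2Nf = (sigma_a/sigma_f')^(1/b)
2Nf = (459/636)^(1/-0.053)
2Nf = 470.47486
Nf = 235.2


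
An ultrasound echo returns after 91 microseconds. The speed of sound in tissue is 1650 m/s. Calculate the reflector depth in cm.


depth = c * t / 2
t = 91 us = 9.1000e-05 s
depth = 1650 * 9.1000e-05 / 2
depth = 0.075075 m = 7.5075 cm


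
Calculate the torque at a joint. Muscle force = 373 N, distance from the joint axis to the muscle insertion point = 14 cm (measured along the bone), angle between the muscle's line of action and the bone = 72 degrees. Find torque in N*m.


Torque = F * d * sin(theta)   (moment arm = d*sin(theta))
d = 14 cm = 0.14 m
Torque = 373 * 0.14 * sin(72)
Torque = 49.66 N*m


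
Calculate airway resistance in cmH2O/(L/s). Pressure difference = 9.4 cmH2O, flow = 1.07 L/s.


R = dP / flow
R = 9.4 / 1.07
R = 8.785 cmH2O/(L/s)


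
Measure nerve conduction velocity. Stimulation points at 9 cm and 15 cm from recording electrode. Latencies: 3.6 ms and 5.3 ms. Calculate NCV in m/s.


Distance = (15 - 9) / 100 = 0.06 m
dt = (5.3 - 3.6) / 1000 = 0.0017 s
NCV = dist / dt = 35.29 m/s


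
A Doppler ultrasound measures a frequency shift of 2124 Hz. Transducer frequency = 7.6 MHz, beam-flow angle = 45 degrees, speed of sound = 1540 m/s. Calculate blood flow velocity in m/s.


v = fd * c / (2 * f0 * cos(theta))
v = 2124 * 1540 / (2 * 7.6000e+06 * cos(45))
v = 0.3043 m/s


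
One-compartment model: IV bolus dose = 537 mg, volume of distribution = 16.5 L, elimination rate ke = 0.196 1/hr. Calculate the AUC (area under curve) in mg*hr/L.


C0 = Dose/Vd = 537/16.5 = 32.5455 mg/L
AUC = C0/ke = 32.5455/0.196
AUC = 166 mg*hr/L


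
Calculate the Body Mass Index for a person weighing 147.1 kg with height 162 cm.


BMI = weight / height^2
height = 162 cm = 1.62 m
BMI = 147.1 / 1.62^2
BMI = 56.05 kg/m^2


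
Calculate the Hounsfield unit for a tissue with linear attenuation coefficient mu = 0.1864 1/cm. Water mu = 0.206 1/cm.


HU = ((mu_tissue - mu_water) / mu_water) * 1000
HU = ((0.1864 - 0.206) / 0.206) * 1000
HU = -95.15


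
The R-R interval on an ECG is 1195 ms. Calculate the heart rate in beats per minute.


HR = 60 / RR_interval(s)
RR = 1195 ms = 1.195 s
HR = 60 / 1.195 = 50.21 bpm


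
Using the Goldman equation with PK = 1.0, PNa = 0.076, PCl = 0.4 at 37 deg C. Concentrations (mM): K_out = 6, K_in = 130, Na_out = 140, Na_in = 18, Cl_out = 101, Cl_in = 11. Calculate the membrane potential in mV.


Vm = (RT/F)*ln((PK*Ko + PNa*Nao + PCl*Cli)/(PK*Ki + PNa*Nai + PCl*Clo))
Numer = 21.04, Denom = 171.768
Vm = -56.12 mV


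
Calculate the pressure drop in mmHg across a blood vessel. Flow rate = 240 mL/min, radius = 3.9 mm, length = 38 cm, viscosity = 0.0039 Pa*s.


dP = 8*mu*L*Q / (pi*r^4)
Q = 240 mL/min = 4e-06 m^3/s
dP = 65.2514 Pa = 65.2514 / 133.322 mmHg = 0.4894 mmHg


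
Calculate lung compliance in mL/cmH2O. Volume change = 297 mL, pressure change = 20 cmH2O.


C = dV / dP
C = 297 / 20
C = 14.85 mL/cmH2O


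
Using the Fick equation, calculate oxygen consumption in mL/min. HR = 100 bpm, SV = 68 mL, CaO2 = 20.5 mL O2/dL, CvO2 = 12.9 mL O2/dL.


CO = HR*SV = 100*68/1000 = 6.8 L/min
a-v O2 diff = 20.5 - 12.9 = 7.6 mL/dL
VO2 = CO * (CaO2-CvO2) * 10 dL/L
VO2 = 6.8 * 7.6 * 10
VO2 = 516.8 mL/min


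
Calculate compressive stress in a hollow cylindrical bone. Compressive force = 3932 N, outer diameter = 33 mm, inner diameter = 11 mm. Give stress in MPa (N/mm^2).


A = pi*(r_o^2 - r_i^2)
r_o = 16.5 mm, r_i = 5.5 mm
A = 760.265 mm^2
sigma = F/A = 3932 / 760.265
sigma = 5.172 MPa


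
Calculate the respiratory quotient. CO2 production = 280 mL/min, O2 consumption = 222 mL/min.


RQ = VCO2 / VO2
RQ = 280 / 222
RQ = 1.261
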